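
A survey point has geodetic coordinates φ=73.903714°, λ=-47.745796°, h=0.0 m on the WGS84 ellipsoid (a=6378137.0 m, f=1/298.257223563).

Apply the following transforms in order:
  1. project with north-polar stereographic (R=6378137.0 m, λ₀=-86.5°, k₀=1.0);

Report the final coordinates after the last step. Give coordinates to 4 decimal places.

start: φ=73.903714°, λ=-47.745796°, h=0.000 m
→ stereo (R=6378137.0, λ₀=-86.5°): E=1129086.9522, N=-1406601.7469

E=1129086.9522 m, N=-1406601.7469 m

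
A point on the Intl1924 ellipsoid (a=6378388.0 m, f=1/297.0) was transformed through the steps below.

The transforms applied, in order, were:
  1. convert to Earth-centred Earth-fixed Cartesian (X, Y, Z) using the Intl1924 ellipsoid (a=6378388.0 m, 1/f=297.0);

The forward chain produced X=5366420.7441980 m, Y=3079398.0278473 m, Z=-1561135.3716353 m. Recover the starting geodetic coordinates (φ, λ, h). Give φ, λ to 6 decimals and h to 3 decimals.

φ=-14.253061°, λ=29.848375°, h=3993.380 m

start: X=5366420.7442, Y=3079398.0278, Z=-1561135.3716 m
→ geod (Bowring, a=6378388.000): φ=-14.25306100°, λ=29.84837500°, h=3993.3800 m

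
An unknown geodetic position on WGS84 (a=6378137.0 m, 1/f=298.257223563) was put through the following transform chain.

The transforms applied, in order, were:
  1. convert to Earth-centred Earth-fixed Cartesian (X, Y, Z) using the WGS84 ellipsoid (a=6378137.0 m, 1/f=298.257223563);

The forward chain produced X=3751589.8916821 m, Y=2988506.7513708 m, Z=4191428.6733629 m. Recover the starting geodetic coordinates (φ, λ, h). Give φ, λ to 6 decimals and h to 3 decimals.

start: X=3751589.8917, Y=2988506.7514, Z=4191428.6734 m
→ geod (Bowring, a=6378137.000): φ=41.33988200°, λ=38.54073600°, h=895.5990 m

φ=41.339882°, λ=38.540736°, h=895.599 m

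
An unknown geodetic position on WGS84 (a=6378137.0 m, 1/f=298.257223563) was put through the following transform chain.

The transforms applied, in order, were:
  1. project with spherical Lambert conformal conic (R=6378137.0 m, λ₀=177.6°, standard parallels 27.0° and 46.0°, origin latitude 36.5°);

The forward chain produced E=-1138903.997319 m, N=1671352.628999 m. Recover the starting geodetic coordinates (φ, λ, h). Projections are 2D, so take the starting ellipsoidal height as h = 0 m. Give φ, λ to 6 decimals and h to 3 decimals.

φ=50.709961°, λ=161.667551°, h=0.000 m

start: E=-1138903.9973, N=1671352.6290 m
→ lcc⁻¹: φ=50.70996100°, λ=161.66755100°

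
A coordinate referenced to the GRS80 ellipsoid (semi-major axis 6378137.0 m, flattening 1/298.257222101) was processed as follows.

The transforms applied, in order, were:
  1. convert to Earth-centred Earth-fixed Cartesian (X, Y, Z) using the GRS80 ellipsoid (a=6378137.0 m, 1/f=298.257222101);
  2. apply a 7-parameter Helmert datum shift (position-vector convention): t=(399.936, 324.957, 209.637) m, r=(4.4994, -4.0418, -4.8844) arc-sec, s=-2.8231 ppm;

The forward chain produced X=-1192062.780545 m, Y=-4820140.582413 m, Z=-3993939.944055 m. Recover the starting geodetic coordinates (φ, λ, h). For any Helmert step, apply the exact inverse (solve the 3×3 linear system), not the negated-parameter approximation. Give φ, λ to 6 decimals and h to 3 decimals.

start: X=-1192062.7805, Y=-4820140.5824, Z=-3993939.9441 m
→ Helmert⁻¹: X=-1192430.1940, Y=-4820594.5098, Z=-3994032.3360
→ geod (Bowring, a=6378137.000): φ=-38.99750600°, λ=-103.89388100°, h=3067.7400 m

φ=-38.997506°, λ=-103.893881°, h=3067.740 m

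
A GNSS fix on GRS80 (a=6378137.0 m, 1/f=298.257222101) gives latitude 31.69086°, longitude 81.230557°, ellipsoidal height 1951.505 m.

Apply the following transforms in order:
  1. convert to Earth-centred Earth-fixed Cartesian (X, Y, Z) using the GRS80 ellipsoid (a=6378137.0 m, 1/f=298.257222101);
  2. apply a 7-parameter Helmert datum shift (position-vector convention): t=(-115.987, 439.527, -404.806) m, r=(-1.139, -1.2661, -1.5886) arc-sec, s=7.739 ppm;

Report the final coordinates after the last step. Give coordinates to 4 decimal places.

X=828342.5979 m, Y=5370776.1944 m, Z=3331934.1819 m

start: φ=31.690860°, λ=81.230557°, h=1951.505 m
→ ECEF (a=6378137.000, f=1/298.257222101): X=828431.2676, Y=5370283.0858, Z=3332337.7689
→ Helmert 7p (PV): X=828342.5979, Y=5370776.1944, Z=3331934.1819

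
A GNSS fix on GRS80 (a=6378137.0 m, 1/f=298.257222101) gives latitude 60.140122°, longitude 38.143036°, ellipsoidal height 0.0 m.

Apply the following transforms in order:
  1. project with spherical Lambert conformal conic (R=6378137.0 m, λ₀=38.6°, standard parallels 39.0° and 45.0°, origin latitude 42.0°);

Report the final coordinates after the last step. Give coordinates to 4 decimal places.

start: φ=60.140122°, λ=38.143036°, h=0.000 m
→ lcc (R=6378137.0, λ₀=38.6°): E=-26783.8173, N=2054209.6429

E=-26783.8173 m, N=2054209.6429 m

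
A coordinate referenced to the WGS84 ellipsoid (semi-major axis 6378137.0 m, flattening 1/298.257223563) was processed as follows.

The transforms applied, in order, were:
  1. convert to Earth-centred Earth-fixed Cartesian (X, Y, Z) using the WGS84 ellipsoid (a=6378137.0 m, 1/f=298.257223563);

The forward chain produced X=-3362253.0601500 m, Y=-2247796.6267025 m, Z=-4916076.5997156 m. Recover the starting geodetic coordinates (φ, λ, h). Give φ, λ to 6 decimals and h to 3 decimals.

φ=-50.744795°, λ=-146.235736°, h=578.268 m

start: X=-3362253.0601, Y=-2247796.6267, Z=-4916076.5997 m
→ geod (Bowring, a=6378137.000): φ=-50.74479500°, λ=-146.23573600°, h=578.2680 m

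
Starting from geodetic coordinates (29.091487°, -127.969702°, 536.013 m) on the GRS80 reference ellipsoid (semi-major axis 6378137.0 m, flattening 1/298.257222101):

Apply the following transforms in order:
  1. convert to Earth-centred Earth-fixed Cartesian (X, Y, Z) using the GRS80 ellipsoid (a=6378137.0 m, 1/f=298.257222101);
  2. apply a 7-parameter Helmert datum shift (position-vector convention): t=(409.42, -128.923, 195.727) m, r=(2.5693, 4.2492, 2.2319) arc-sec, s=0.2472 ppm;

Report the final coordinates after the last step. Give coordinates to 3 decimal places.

X=-3431551.152 m, Y=-4397847.226 m, Z=3083239.030 m

start: φ=29.091487°, λ=-127.969702°, h=536.013 m
→ ECEF (a=6378137.000, f=1/298.257222101): X=-3432070.8210, Y=-4397641.6762, Z=3083026.6163
→ Helmert 7p (PV): X=-3431551.1519, Y=-4397847.2264, Z=3083239.0301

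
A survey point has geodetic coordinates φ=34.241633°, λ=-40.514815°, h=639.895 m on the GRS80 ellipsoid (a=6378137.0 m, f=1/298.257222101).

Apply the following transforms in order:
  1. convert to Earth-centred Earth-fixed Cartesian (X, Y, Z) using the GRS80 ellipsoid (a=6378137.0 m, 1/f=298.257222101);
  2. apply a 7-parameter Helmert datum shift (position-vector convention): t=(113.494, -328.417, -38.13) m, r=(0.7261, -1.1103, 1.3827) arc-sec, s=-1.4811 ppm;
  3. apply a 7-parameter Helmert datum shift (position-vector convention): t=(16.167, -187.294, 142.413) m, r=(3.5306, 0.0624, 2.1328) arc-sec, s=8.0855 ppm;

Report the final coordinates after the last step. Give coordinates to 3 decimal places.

start: φ=34.241633°, λ=-40.514815°, h=639.895 m
→ ECEF (a=6378137.000, f=1/298.257222101): X=4013108.2603, Y=-3429313.2552, Z=3568995.6765
→ Helmert 7p (PV): X=4013219.5874, Y=-3429622.2548, Z=3568961.7906
→ Helmert 7p (PV): X=4013304.7460, Y=-3429856.8714, Z=3569073.1416

X=4013304.746 m, Y=-3429856.871 m, Z=3569073.142 m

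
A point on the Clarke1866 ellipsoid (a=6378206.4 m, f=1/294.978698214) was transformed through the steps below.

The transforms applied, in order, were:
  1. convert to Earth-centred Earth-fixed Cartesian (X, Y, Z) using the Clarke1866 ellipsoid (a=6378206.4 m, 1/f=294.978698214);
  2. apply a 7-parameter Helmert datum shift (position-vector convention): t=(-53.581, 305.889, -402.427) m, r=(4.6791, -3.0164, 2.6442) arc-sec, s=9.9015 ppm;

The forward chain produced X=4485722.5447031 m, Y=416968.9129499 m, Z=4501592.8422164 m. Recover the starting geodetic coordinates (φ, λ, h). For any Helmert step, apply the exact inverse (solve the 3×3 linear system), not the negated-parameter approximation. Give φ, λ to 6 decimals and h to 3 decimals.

φ=45.173907°, λ=5.307195°, h=1529.863 m

start: X=4485722.5447, Y=416968.9129, Z=4501592.8422 m
→ Helmert⁻¹: X=4485802.8872, Y=416703.5176, Z=4501875.6402
→ geod (Bowring, a=6378206.400): φ=45.17390700°, λ=5.30719500°, h=1529.8630 m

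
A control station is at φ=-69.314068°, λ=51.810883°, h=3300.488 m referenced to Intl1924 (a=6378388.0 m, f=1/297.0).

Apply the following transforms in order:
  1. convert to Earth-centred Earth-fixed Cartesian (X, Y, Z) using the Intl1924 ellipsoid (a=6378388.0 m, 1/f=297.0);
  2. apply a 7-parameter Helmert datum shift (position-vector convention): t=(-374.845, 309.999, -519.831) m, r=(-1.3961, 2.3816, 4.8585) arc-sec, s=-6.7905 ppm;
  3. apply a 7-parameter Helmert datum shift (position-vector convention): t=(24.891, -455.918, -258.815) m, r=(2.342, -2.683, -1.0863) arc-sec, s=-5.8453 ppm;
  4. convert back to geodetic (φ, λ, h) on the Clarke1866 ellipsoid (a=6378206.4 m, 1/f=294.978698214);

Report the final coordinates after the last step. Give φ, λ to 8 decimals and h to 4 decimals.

start: φ=-69.314068°, λ=51.810883°, h=3300.488 m
→ ECEF (a=6378388.000, f=1/297.0): X=1397858.1431, Y=1777055.2948, Z=-5947664.8711
→ Helmert 7p (PV): X=1397363.2751, Y=1777345.8962, Z=-5948172.4824
→ Helmert 7p (PV): X=1397466.7292, Y=1776939.7670, Z=-5948358.1719
→ geod (Bowring, a=6378206.400): φ=-69.31992077°, λ=51.81686990°, h=4141.3764 m

φ=-69.31992077°, λ=51.81686990°, h=4141.3764 m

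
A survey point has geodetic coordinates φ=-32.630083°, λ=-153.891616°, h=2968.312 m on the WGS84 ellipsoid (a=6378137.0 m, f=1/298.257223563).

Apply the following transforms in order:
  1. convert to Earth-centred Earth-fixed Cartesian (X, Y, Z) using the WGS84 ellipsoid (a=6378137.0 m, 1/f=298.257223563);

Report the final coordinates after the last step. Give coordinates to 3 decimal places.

X=-4830329.687 m, Y=-2367230.607 m, Z=-3421081.493 m

start: φ=-32.630083°, λ=-153.891616°, h=2968.312 m
→ ECEF (a=6378137.000, f=1/298.257223563): X=-4830329.6870, Y=-2367230.6071, Z=-3421081.4926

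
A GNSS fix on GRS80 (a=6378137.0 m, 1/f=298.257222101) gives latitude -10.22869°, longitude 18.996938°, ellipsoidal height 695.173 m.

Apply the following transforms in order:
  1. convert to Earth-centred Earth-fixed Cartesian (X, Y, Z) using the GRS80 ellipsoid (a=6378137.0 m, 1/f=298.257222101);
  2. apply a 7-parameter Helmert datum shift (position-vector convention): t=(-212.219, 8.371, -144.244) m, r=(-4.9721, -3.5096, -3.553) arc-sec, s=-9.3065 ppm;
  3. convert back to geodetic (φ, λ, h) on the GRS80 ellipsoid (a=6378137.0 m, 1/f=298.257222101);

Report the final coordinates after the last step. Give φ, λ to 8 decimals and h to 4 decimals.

start: φ=-10.228690°, λ=18.996938°, h=695.173 m
→ ECEF (a=6378137.000, f=1/298.257222101): X=5936183.3966, Y=2043637.0135, Z=-1125273.9383
→ Helmert 7p (PV): X=5935970.2811, Y=2043496.9881, Z=-1125355.9689
→ geod (Bowring, a=6378137.000): φ=-10.22981644°, λ=18.99636278°, h=466.5792 m

φ=-10.22981644°, λ=18.99636278°, h=466.5792 m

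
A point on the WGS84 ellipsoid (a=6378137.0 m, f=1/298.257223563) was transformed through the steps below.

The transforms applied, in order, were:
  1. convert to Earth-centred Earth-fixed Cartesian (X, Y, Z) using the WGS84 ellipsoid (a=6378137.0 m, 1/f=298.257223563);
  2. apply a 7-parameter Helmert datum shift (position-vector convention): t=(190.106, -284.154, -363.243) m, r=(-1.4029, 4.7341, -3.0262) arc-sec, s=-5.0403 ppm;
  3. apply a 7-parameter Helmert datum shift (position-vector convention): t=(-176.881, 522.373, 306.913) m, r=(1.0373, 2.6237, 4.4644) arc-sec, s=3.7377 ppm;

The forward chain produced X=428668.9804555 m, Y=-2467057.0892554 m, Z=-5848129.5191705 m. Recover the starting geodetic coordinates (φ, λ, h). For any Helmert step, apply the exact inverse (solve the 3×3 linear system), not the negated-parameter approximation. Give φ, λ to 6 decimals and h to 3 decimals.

start: X=428668.9805, Y=-2467057.0893, Z=-5848129.5192 m
→ Helmert⁻¹: X=428865.2415, Y=-2467608.9330, Z=-5848396.7078
→ Helmert⁻¹: X=428847.7172, Y=-2467291.1480, Z=-5848069.8793
→ geod (Bowring, a=6378137.000): φ=-66.95713700°, λ=-80.13974700°, h=1658.2410 m

φ=-66.957137°, λ=-80.139747°, h=1658.241 m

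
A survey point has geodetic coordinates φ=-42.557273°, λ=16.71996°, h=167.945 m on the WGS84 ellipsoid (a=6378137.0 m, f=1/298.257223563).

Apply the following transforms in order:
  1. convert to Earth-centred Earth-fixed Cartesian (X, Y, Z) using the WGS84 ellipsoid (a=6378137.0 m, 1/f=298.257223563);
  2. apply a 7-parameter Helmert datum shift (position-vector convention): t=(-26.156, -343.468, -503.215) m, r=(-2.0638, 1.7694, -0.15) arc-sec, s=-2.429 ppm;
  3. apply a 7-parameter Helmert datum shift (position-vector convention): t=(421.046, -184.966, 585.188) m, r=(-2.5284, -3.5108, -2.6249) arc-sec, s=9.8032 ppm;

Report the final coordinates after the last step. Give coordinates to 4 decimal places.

start: φ=-42.557273°, λ=16.719960°, h=167.945 m
→ ECEF (a=6378137.000, f=1/298.257223563): X=4506542.9387, Y=1353739.0965, Z=-4291516.7906
→ Helmert 7p (PV): X=4506470.0069, Y=1353346.1240, Z=-4292061.7848
→ Helmert 7p (PV): X=4507025.5086, Y=1353064.4630, Z=-4291458.5576

X=4507025.5086 m, Y=1353064.4630 m, Z=-4291458.5576 m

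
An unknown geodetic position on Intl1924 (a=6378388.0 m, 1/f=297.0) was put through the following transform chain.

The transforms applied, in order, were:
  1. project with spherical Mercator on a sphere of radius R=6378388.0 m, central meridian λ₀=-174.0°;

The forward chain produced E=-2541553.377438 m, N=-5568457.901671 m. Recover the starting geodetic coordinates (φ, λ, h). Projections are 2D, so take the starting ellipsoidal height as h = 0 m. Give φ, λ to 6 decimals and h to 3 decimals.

start: E=-2541553.3774, N=-5568457.9017 m
→ merc⁻¹: φ=-44.66054600°, λ=163.16973600°

φ=-44.660546°, λ=163.169736°, h=0.000 m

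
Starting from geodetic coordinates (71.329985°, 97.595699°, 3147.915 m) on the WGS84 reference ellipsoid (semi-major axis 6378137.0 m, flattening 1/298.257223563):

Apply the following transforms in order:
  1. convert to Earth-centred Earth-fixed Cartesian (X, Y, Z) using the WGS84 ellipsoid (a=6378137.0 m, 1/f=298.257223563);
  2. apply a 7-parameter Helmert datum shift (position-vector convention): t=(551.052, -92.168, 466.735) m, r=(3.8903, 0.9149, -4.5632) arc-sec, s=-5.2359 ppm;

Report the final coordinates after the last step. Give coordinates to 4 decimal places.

start: φ=71.329985°, λ=97.595699°, h=3147.915 m
→ ECEF (a=6378137.000, f=1/298.257223563): X=-270830.4236, Y=2030942.5481, Z=6023150.6602
→ Helmert 7p (PV): X=-270206.3073, Y=2030732.1375, Z=6023625.3647

X=-270206.3073 m, Y=2030732.1375 m, Z=6023625.3647 m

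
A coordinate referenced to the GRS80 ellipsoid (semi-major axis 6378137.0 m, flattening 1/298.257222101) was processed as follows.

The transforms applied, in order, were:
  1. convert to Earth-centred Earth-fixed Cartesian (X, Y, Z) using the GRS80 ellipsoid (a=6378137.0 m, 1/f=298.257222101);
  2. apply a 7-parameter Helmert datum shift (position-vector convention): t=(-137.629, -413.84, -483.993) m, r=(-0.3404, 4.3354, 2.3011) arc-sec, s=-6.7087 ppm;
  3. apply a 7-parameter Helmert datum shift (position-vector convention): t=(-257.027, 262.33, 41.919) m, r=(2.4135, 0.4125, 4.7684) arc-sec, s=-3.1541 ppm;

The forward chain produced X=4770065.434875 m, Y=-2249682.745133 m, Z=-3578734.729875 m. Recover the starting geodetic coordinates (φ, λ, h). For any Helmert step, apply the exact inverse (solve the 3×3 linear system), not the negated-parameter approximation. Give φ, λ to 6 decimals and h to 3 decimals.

start: X=4770065.4349, Y=-2249682.7451, Z=-3578734.7299 m
→ Helmert⁻¹: X=4770292.6474, Y=-2250104.3255, Z=-3578752.0684
→ Helmert⁻¹: X=4770512.3904, Y=-2249752.8931, Z=-3578195.5243
→ geod (Bowring, a=6378137.000): φ=-34.33229700°, λ=-25.24836100°, h=2217.1140 m

φ=-34.332297°, λ=-25.248361°, h=2217.114 m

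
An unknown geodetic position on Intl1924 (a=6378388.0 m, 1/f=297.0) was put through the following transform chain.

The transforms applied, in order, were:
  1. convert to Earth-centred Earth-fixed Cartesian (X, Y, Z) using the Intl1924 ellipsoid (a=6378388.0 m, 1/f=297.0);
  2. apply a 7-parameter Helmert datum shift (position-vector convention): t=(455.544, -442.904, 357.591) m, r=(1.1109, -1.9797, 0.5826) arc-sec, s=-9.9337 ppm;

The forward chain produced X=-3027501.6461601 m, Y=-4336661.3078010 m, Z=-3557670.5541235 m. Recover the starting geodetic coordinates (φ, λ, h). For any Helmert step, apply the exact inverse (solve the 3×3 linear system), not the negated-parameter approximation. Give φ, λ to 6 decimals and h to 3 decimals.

φ=-34.109224°, λ=-124.926729°, h=2625.407 m

start: X=-3027501.6462, Y=-4336661.3078, Z=-3557670.5541 m
→ Helmert⁻¹: X=-3028033.6665, Y=-4336272.0889, Z=-3558011.0730
→ geod (Bowring, a=6378388.000): φ=-34.10922400°, λ=-124.92672900°, h=2625.4070 m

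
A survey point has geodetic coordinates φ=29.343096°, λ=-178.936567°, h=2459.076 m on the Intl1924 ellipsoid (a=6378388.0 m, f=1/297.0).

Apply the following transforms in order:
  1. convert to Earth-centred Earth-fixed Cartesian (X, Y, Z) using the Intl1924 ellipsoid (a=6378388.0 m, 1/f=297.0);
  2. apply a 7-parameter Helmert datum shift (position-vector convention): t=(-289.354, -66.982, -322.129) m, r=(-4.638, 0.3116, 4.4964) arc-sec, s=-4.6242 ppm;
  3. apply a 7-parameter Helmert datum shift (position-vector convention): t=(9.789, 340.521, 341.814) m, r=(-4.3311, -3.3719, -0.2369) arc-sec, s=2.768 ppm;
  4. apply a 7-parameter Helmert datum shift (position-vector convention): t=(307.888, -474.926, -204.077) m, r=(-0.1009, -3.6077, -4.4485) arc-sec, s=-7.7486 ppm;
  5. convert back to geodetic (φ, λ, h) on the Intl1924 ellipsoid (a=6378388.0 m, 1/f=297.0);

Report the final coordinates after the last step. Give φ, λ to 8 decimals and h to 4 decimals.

start: φ=29.343096°, λ=-178.936567°, h=2459.076 m
→ ECEF (a=6378388.000, f=1/297.0): X=-5565724.9318, Y=-103313.9850, Z=3108355.4763
→ Helmert 7p (PV): X=-5565981.6009, Y=-103431.9237, Z=3108029.7047
→ Helmert 7p (PV): X=-5566038.1458, Y=-103020.0345, Z=3108291.3038
→ Helmert 7p (PV): X=-5565743.7161, Y=-103372.6003, Z=3107965.8396
→ geod (Bowring, a=6378388.000): φ=29.33994510°, λ=-178.93596739°, h=2285.4688 m

φ=29.33994510°, λ=-178.93596739°, h=2285.4688 m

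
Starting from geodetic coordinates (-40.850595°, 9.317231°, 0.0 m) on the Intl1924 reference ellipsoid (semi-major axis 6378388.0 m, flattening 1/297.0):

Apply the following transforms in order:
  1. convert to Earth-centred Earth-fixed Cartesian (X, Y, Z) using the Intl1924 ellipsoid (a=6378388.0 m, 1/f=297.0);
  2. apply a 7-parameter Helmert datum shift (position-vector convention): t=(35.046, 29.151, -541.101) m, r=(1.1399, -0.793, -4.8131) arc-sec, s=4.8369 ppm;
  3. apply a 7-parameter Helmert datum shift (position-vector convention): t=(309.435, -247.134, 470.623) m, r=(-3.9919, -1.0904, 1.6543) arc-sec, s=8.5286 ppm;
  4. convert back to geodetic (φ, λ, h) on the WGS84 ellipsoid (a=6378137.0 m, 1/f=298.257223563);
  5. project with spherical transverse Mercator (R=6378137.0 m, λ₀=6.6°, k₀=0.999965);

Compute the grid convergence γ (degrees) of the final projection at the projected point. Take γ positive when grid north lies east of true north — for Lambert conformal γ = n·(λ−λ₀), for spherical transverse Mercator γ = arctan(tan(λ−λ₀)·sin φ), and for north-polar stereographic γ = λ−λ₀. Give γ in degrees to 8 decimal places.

-1.77481719

start: φ=-40.850595°, λ=9.317231°, h=0.000 m
→ ECEF (a=6378388.000, f=1/297.0): X=4767935.3299, Y=782251.7753, Z=-4149957.3388
→ Helmert 7p (PV): X=4768027.6464, Y=782196.3861, Z=-4150495.8589
→ Helmert 7p (PV): X=4768393.4140, Y=781913.8380, Z=-4150050.5660
→ geod (Bowring, a=6378137.000): φ=-40.84807613°, λ=9.31239742°, h=573.5290 m
→ into tm (λ₀=6.6°): φ=-40.84807613°, λ−λ₀=2.71239742°
convergence γ = -1.77481719°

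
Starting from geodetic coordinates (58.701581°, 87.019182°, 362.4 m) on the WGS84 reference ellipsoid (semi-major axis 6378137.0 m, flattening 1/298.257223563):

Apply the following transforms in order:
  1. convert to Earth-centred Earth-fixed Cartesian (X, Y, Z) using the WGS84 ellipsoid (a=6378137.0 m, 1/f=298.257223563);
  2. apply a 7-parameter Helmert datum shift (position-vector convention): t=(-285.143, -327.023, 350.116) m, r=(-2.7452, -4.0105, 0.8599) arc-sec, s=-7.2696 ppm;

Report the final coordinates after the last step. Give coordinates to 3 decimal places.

X=172329.567 m, Y=3316956.805 m, Z=5427320.898 m

start: φ=58.701581°, λ=87.019182°, h=362.400 m
→ ECEF (a=6378137.000, f=1/298.257223563): X=172735.3147, Y=3317234.9947, Z=5427051.0251
→ Helmert 7p (PV): X=172329.5670, Y=3316956.8055, Z=5427320.8980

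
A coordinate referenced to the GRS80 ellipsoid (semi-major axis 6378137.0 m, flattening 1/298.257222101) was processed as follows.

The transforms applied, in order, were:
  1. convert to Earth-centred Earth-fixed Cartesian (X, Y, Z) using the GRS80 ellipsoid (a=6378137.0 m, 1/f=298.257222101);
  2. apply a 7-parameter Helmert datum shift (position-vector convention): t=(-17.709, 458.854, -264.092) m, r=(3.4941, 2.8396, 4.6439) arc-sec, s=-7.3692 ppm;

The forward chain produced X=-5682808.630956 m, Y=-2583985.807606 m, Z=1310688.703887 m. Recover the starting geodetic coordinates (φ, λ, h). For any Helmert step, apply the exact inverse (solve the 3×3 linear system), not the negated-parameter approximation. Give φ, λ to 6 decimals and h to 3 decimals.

φ=11.936634°, λ=-155.546244°, h=1850.655 m

start: X=-5682808.6310, Y=-2583985.8076, Z=1310688.7039 m
→ Helmert⁻¹: X=-5682909.0310, Y=-2584313.5536, Z=1310927.9993
→ geod (Bowring, a=6378137.000): φ=11.93663400°, λ=-155.54624400°, h=1850.6550 m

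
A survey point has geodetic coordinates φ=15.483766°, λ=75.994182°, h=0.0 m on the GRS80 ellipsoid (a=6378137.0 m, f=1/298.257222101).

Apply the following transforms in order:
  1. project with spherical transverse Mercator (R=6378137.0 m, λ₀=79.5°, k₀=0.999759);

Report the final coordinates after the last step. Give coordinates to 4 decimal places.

E=-376212.2990 m, N=1726305.0223 m

start: φ=15.483766°, λ=75.994182°, h=0.000 m
→ tm (R=6378137.0, λ₀=79.5°): E=-376212.2990, N=1726305.0223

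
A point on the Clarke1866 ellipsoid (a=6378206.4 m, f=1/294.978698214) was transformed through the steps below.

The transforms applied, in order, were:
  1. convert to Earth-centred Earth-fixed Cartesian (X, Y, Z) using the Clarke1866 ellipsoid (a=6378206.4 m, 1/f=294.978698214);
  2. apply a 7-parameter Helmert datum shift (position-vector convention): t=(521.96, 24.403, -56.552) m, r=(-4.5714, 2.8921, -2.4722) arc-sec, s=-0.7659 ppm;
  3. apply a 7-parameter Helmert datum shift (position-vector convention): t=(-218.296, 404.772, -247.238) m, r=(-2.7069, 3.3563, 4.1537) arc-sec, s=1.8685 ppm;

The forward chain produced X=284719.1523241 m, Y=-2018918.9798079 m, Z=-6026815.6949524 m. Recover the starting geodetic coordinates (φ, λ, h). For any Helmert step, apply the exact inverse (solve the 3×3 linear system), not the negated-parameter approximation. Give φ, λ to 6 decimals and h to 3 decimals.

start: X=284719.1523, Y=-2018918.9798, Z=-6026815.6950 m
→ Helmert⁻¹: X=284994.3162, Y=-2019246.6285, Z=-6026579.0584
→ Helmert⁻¹: X=284581.2749, Y=-2019135.6017, Z=-6026567.8815
→ geod (Bowring, a=6378206.400): φ=-71.42448800°, λ=-81.97745400°, h=3391.5970 m

φ=-71.424488°, λ=-81.977454°, h=3391.597 m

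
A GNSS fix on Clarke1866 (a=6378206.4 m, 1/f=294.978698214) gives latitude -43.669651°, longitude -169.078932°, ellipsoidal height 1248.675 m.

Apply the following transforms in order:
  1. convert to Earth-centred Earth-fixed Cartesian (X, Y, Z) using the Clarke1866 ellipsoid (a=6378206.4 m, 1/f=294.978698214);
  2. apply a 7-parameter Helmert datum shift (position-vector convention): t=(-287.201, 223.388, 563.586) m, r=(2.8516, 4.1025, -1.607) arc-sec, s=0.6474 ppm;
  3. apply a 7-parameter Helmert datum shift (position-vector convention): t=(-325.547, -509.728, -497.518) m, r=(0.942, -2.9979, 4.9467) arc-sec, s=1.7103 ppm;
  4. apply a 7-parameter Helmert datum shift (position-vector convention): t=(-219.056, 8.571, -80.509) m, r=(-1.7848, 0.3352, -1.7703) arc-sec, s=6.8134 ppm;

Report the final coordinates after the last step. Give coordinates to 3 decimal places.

X=-4539123.019 m, Y=-875932.907 m, Z=-4382306.609 m

start: φ=-43.669651°, λ=-169.078932°, h=1248.675 m
→ ECEF (a=6378206.400, f=1/294.978698214): X=-4538225.6430, Y=-875655.2486, Z=-4382275.1291
→ Helmert 7p (PV): X=-4538609.7655, Y=-875336.4856, Z=-4381636.2231
→ Helmert 7p (PV): X=-4538858.3985, Y=-875936.5463, Z=-4382211.1979
→ Helmert 7p (PV): X=-4539123.0190, Y=-875932.9070, Z=-4382306.6091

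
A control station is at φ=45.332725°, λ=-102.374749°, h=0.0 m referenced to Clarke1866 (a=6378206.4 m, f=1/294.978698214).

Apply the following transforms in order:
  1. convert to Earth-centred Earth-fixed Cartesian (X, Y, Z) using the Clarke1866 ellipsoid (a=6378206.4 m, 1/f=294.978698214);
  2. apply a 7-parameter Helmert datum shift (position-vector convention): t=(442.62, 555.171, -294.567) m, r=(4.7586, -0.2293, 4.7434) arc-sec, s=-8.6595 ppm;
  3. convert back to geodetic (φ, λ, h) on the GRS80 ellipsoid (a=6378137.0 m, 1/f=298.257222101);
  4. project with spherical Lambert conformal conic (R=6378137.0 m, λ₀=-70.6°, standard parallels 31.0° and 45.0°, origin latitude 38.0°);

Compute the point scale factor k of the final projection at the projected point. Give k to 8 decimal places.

1.00075478

start: φ=45.332725°, λ=-102.374749°, h=0.000 m
→ ECEF (a=6378206.400, f=1/294.978698214): X=-962550.6987, Y=-4387149.7990, Z=4513215.9834
→ Helmert 7p (PV): X=-962003.8718, Y=-4386682.8933, Z=4512780.0520
→ geod (Bowring, a=6378137.000): φ=45.33149500°, λ=-102.36921118°, h=-763.7416 m
→ into lcc (λ₀=-70.6°): φ=45.33149500°, λ−λ₀=-31.76921118°
scale k = 1.00075478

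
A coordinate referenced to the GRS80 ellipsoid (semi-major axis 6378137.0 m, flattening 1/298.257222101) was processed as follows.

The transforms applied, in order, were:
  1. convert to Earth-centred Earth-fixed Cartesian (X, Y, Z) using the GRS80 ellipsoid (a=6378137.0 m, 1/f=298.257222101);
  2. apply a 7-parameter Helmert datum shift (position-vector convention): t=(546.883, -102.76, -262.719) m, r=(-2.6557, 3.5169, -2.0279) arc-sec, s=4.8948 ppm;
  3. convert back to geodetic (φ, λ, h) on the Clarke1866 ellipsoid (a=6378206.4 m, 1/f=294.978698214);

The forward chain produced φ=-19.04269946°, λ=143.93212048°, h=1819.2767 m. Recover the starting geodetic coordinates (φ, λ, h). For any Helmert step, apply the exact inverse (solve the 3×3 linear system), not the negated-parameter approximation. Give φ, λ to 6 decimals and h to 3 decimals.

start: φ=-19.042699°, λ=143.932120°, h=1819.277 m
→ ECEF (a=6378206.400, f=1/294.978698214): X=-4876640.5995, Y=3551921.5706, Z=-2068287.5152
→ Helmert⁻¹: X=-4877163.2701, Y=3551985.6209, Z=-2068052.0988
→ geod (Bowring, a=6378137.000): φ=-19.03801200°, λ=143.93455100°, h=2221.6530 m

φ=-19.038012°, λ=143.934551°, h=2221.653 m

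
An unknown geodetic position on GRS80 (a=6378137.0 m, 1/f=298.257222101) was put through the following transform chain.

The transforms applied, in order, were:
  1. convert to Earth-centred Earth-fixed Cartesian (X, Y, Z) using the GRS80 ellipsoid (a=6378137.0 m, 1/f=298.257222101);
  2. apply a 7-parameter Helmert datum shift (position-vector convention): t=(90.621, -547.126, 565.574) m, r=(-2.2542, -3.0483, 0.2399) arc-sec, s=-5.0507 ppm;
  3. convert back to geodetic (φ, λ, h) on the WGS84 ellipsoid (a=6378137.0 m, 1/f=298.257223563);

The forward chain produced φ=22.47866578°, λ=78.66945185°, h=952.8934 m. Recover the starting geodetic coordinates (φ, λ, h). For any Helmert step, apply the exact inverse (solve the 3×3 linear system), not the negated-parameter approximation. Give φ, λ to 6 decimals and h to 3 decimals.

φ=22.472606°, λ=78.670901°, h=1248.270 m

start: φ=22.478666°, λ=78.669452°, h=952.893 m
→ ECEF (a=6378137.000, f=1/298.257223563): X=1158637.3020, Y=5782366.8094, Z=2423838.4865
→ Helmert⁻¹: X=1158595.0719, Y=5782915.3120, Z=2423331.2290
→ geod (Bowring, a=6378137.000): φ=22.47260600°, λ=78.67090100°, h=1248.2700 m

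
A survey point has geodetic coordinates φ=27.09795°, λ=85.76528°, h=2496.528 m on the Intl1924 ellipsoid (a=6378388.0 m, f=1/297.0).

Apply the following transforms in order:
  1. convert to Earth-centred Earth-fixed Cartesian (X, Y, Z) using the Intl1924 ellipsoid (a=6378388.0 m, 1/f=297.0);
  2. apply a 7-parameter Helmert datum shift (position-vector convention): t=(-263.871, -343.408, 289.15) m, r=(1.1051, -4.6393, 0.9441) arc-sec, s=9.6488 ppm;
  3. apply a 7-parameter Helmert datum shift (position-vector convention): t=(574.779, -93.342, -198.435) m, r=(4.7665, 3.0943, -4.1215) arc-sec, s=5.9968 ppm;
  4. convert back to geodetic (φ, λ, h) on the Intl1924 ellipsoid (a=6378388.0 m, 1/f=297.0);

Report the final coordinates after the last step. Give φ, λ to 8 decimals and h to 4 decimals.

start: φ=27.097950°, λ=85.765280°, h=2496.528 m
→ ECEF (a=6378388.000, f=1/297.0): X=419751.5035, Y=5668894.5994, Z=2889058.7879
→ Helmert 7p (PV): X=419400.7539, Y=5668592.3319, Z=2889415.6273
→ Helmert 7p (PV): X=420134.6623, Y=5668457.8321, Z=2889359.2221
→ geod (Bowring, a=6378388.000): φ=27.10203645°, λ=85.76110313°, h=2270.8355 m

φ=27.10203645°, λ=85.76110313°, h=2270.8355 m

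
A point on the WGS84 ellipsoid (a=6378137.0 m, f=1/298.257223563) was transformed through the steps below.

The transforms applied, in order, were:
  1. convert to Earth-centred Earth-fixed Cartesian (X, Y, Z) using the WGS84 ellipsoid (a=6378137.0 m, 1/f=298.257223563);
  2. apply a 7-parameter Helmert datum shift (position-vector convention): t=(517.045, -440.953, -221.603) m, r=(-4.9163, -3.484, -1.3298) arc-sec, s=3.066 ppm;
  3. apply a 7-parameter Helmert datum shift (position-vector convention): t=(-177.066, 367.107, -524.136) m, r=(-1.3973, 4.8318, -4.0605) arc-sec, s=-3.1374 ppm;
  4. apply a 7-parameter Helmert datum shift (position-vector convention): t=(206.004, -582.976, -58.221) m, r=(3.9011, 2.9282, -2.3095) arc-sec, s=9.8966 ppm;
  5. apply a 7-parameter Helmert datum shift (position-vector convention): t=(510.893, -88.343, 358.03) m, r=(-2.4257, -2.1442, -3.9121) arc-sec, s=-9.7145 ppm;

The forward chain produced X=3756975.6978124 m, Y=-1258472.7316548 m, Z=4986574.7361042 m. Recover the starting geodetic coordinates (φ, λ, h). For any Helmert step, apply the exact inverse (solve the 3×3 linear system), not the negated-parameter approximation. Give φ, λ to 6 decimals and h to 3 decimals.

start: X=3756975.6978, Y=-1258472.7317, Z=4986574.7361 m
→ Helmert⁻¹: X=3756576.9979, Y=-1258384.0031, Z=4986211.2954
→ Helmert⁻¹: X=3756277.1136, Y=-1257652.2149, Z=4986297.2811
→ Helmert⁻¹: X=3756373.9099, Y=-1257983.1043, Z=4986916.5348
→ Helmert⁻¹: X=3755937.6930, Y=-1257632.9462, Z=4987029.4305
→ geod (Bowring, a=6378137.000): φ=51.72917700°, λ=-18.51253500°, h=3609.6400 m

φ=51.729177°, λ=-18.512535°, h=3609.640 m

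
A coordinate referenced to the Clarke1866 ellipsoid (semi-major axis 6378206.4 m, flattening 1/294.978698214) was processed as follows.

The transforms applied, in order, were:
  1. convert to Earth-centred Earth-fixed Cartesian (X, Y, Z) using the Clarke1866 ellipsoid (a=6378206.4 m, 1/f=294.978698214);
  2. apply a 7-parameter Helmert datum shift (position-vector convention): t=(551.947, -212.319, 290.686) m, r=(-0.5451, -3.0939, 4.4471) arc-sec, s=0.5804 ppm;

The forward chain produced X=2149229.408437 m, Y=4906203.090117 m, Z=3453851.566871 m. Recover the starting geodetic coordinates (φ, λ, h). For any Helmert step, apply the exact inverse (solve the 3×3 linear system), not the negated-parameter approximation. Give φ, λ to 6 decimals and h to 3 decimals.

start: X=2149229.4084, Y=4906203.0901, Z=3453851.5669 m
→ Helmert⁻¹: X=2148833.7980, Y=4906357.1055, Z=3453539.6108
→ geod (Bowring, a=6378206.400): φ=32.98988300°, λ=66.34805700°, h=1294.0110 m

φ=32.989883°, λ=66.348057°, h=1294.011 m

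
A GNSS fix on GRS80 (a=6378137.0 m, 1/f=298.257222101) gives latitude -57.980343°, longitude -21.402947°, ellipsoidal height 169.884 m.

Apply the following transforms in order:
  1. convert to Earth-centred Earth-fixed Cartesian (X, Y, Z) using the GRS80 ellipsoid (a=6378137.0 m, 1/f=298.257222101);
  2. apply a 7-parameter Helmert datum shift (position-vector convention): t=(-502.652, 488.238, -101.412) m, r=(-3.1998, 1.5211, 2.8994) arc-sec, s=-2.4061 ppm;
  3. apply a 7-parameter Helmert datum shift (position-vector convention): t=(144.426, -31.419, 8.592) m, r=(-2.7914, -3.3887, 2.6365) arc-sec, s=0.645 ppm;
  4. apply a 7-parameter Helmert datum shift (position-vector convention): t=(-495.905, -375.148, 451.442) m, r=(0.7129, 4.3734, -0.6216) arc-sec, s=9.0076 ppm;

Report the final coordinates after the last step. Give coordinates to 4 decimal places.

X=3155357.6654 m, Y=-1237088.1727 m, Z=-5384408.3594 m

start: φ=-57.980343°, λ=-21.402947°, h=169.884 m
→ ECEF (a=6378137.000, f=1/298.257222101): X=3156224.8741, Y=-1237098.2789, Z=-5384721.2667
→ Helmert 7p (PV): X=3155692.3079, Y=-1236646.2317, Z=-5384813.8069
→ Helmert 7p (PV): X=3155943.0428, Y=-1236710.9851, Z=-5384740.1079
→ Helmert 7p (PV): X=3155357.6654, Y=-1237088.1727, Z=-5384408.3594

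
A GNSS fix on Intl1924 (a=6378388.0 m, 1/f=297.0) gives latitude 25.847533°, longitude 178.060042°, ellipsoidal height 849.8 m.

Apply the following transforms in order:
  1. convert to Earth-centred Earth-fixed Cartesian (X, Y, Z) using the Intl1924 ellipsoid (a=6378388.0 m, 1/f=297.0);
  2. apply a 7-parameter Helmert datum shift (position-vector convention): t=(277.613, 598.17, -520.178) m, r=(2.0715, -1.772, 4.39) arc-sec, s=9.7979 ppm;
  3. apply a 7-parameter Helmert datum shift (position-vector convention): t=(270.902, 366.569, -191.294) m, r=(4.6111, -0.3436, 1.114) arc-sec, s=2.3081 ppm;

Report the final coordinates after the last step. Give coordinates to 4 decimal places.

X=-5740975.2070 m, Y=195195.4421 m, Z=2763547.6759 m

start: φ=25.847533°, λ=178.060042°, h=849.800 m
→ ECEF (a=6378388.000, f=1/297.0): X=-5741420.6733, Y=194471.0988, Z=2764278.2625
→ Helmert 7p (PV): X=-5741227.2010, Y=194921.2148, Z=2763737.7973
→ Helmert 7p (PV): X=-5740975.2070, Y=195195.4421, Z=2763547.6759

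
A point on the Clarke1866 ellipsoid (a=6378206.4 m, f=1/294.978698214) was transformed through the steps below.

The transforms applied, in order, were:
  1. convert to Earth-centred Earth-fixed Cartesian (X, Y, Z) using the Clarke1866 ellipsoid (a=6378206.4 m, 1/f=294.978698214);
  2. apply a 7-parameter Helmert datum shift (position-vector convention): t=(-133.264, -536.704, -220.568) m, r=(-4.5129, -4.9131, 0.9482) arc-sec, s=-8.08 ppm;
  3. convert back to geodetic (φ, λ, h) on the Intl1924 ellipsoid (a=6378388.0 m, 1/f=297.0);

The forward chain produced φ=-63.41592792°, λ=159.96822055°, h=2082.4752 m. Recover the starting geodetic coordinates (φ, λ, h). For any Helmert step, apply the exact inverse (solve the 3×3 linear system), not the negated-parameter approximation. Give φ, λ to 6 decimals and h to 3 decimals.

start: φ=-63.415928°, λ=159.968221°, h=2082.475 m
→ ECEF (a=6378388.000, f=1/297.0): X=-2689826.2481, Y=980706.6018, Z=-5682864.3157
→ Helmert⁻¹: X=-2689845.5617, Y=981387.9301, Z=-5682604.1214
→ geod (Bowring, a=6378206.400): φ=-63.41392000°, λ=159.95554400°, h=2261.1040 m

φ=-63.413920°, λ=159.955544°, h=2261.104 m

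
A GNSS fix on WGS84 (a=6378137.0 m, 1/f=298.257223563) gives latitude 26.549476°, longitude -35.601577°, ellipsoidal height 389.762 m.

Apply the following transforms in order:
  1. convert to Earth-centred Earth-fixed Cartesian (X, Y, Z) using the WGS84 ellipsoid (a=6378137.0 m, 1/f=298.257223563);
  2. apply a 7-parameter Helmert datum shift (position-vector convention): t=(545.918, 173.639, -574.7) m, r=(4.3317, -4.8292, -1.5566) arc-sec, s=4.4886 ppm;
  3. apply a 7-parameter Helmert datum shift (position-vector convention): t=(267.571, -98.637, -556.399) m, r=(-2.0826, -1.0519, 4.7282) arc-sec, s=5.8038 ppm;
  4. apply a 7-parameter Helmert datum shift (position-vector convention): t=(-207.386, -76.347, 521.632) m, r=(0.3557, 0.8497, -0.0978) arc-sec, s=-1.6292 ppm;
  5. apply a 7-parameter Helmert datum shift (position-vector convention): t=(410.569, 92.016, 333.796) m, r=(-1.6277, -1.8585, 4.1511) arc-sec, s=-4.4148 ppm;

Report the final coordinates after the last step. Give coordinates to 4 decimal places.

X=4643546.1395 m, Y=-3323662.4671 m, Z=2833699.5392 m

start: φ=26.549476°, λ=-35.601577°, h=389.762 m
→ ECEF (a=6378137.000, f=1/298.257223563): X=4642487.9762, Y=-3323888.2222, Z=2833823.8376
→ Helmert 7p (PV): X=4642963.3007, Y=-3323824.0505, Z=2833300.7466
→ Helmert 7p (PV): X=4643319.5617, Y=-3323806.9400, Z=2832818.0296
→ Helmert 7p (PV): X=4643114.7045, Y=-3323884.9586, Z=2833310.1865
→ Helmert 7p (PV): X=4643546.1395, Y=-3323662.4671, Z=2833699.5392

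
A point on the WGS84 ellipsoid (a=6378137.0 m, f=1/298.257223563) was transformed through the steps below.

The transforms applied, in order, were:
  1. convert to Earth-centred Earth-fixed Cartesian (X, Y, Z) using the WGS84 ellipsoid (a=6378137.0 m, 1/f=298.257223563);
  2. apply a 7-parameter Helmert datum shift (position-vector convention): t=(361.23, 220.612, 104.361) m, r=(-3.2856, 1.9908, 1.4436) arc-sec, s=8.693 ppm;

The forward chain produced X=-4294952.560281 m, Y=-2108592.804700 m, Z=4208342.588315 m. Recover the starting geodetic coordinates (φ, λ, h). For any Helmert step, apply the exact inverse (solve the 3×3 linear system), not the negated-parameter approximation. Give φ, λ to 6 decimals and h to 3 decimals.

φ=41.520045°, λ=-153.850852°, h=3450.412 m

start: X=-4294952.5603, Y=-2108592.8047, Z=4208342.5883 m
→ Helmert⁻¹: X=-4295331.8261, Y=-2108832.0543, Z=4208126.5966
→ geod (Bowring, a=6378137.000): φ=41.52004500°, λ=-153.85085200°, h=3450.4120 m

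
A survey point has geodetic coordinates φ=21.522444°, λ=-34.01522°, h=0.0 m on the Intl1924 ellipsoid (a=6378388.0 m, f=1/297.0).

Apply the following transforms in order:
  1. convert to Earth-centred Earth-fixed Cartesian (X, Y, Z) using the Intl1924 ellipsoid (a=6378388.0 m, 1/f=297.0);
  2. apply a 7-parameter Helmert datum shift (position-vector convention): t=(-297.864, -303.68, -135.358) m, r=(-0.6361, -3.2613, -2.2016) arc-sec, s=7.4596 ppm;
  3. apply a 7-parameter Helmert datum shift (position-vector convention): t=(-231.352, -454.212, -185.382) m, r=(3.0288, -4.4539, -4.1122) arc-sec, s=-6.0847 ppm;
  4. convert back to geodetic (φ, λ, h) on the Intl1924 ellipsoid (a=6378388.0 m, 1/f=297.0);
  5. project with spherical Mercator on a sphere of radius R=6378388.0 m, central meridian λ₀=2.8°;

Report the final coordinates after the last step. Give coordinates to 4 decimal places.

E=-4099677.4617 m, N=2454233.3711 m

start: φ=21.522444°, λ=-34.015220°, h=0.000 m
→ ECEF (a=6378388.000, f=1/297.0): X=4920562.1993, Y=-3320863.2233, Z=2325332.6459
→ Helmert 7p (PV): X=4920228.8280, Y=-3321237.0253, Z=2325302.6759
→ Helmert 7p (PV): X=4919851.1142, Y=-3321803.2648, Z=2325160.6187
→ geod (Bowring, a=6378388.000): φ=21.52120881°, λ=-34.02657999°, h=-122.1096 m
→ merc (R=6378388.0, λ₀=2.8°): E=-4099677.4617, N=2454233.3711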